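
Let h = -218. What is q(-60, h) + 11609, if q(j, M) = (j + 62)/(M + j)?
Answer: 1613650/139 ≈ 11609.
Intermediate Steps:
q(j, M) = (62 + j)/(M + j)
q(-60, h) + 11609 = (62 - 60)/(-218 - 60) + 11609 = 2/(-278) + 11609 = -1/278*2 + 11609 = -1/139 + 11609 = 1613650/139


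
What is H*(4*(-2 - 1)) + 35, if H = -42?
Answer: 539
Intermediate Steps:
H*(4*(-2 - 1)) + 35 = -168*(-2 - 1) + 35 = -168*(-3) + 35 = -42*(-12) + 35 = 504 + 35 = 539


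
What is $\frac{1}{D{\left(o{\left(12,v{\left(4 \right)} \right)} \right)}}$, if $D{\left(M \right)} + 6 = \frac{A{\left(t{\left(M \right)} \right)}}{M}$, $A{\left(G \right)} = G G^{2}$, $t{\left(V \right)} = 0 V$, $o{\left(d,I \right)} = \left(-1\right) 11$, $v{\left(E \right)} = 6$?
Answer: $- \frac{1}{6} \approx -0.16667$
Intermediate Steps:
$o{\left(d,I \right)} = -11$
$t{\left(V \right)} = 0$
$A{\left(G \right)} = G^{3}$
$D{\left(M \right)} = -6$ ($D{\left(M \right)} = -6 + \frac{0^{3}}{M} = -6 + \frac{0}{M} = -6 + 0 = -6$)
$\frac{1}{D{\left(o{\left(12,v{\left(4 \right)} \right)} \right)}} = \frac{1}{-6} = - \frac{1}{6}$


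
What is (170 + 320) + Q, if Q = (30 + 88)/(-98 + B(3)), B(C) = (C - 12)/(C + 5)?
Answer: 387626/793 ≈ 488.81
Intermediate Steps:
B(C) = (-12 + C)/(5 + C)
Q = -944/793 (Q = (30 + 88)/(-98 + (-12 + 3)/(5 + 3)) = 118/(-98 - 9/8) = 118/(-793/8) = 118*(-8/793) = -944/793 ≈ -1.1904)
(170 + 320) + Q = (170 + 320) - 944/793 = 490 - 944/793 = 387626/793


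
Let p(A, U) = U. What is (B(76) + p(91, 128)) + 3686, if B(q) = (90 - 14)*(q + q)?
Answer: 15366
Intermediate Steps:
B(q) = 152*q (B(q) = 76*(2*q) = 152*q)
(B(76) + p(91, 128)) + 3686 = (152*76 + 128) + 3686 = (11552 + 128) + 3686 = 11680 + 3686 = 15366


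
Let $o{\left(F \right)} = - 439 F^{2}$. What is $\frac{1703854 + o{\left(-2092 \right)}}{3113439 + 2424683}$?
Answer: $- \frac{959781921}{2769061} \approx -346.61$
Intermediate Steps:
$\frac{1703854 + o{\left(-2092 \right)}}{3113439 + 2424683} = \frac{1703854 - 439 \left(-2092\right)^{2}}{3113439 + 2424683} = \frac{1703854 - 1921267696}{5538122} = \left(1703854 - 1921267696\right) \frac{1}{5538122} = \left(-1919563842\right) \frac{1}{5538122} = - \frac{959781921}{2769061}$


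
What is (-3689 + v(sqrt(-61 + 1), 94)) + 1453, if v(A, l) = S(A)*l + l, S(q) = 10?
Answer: -1202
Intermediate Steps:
v(A, l) = 11*l (v(A, l) = 10*l + l = 11*l)
(-3689 + v(sqrt(-61 + 1), 94)) + 1453 = (-3689 + 11*94) + 1453 = (-3689 + 1034) + 1453 = -2655 + 1453 = -1202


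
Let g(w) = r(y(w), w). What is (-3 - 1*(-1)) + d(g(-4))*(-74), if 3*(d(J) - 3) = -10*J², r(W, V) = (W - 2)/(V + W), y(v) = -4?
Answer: -341/4 ≈ -85.250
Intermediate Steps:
r(W, V) = (-2 + W)/(V + W)
g(w) = -6/(-4 + w) (g(w) = (-2 - 4)/(w - 4) = -6/(-4 + w))
d(J) = 3 - 10*J²/3 (d(J) = 3 + (-10*J²)/3 = 3 - 10*J²/3)
(-3 - 1*(-1)) + d(g(-4))*(-74) = (-3 - 1*(-1)) + (3 - 10*36/(-4 - 4)²/3)*(-74) = (-3 + 1) + (3 - 10*(-6/(-8))²/3)*(-74) = -2 + (3 - 10*(-6*(-⅛))²/3)*(-74) = -2 + (3 - 10*(¾)²/3)*(-74) = -2 + (3 - 10/3*9/16)*(-74) = -2 + (3 - 15/8)*(-74) = -2 + (9/8)*(-74) = -2 - 333/4 = -341/4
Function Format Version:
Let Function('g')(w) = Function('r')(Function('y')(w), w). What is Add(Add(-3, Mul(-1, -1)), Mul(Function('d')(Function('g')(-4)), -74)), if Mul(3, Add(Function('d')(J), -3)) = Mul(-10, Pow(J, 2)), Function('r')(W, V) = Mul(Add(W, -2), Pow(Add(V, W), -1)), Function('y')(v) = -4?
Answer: Rational(-341, 4) ≈ -85.250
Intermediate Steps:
Function('r')(W, V) = Mul(Pow(Add(V, W), -1), Add(-2, W)) (Function('r')(W, V) = Mul(Add(-2, W), Pow(Add(V, W), -1)) = Mul(Pow(Add(V, W), -1), Add(-2, W)))
Function('g')(w) = Mul(-6, Pow(Add(-4, w), -1)) (Function('g')(w) = Mul(Pow(Add(w, -4), -1), Add(-2, -4)) = Mul(Pow(Add(-4, w), -1), -6) = Mul(-6, Pow(Add(-4, w), -1)))
Function('d')(J) = Add(3, Mul(Rational(-10, 3), Pow(J, 2))) (Function('d')(J) = Add(3, Mul(Rational(1, 3), Mul(-10, Pow(J, 2)))) = Add(3, Mul(Rational(-10, 3), Pow(J, 2))))
Add(Add(-3, Mul(-1, -1)), Mul(Function('d')(Function('g')(-4)), -74)) = Add(Add(-3, Mul(-1, -1)), Mul(Add(3, Mul(Rational(-10, 3), Pow(Mul(-6, Pow(Add(-4, -4), -1)), 2))), -74)) = Add(Add(-3, 1), Mul(Add(3, Mul(Rational(-10, 3), Pow(Mul(-6, Pow(-8, -1)), 2))), -74)) = Add(-2, Mul(Add(3, Mul(Rational(-10, 3), Pow(Mul(-6, Rational(-1, 8)), 2))), -74)) = Add(-2, Mul(Add(3, Mul(Rational(-10, 3), Pow(Rational(3, 4), 2))), -74)) = Add(-2, Mul(Add(3, Mul(Rational(-10, 3), Rational(9, 16))), -74)) = Add(-2, Mul(Add(3, Rational(-15, 8)), -74)) = Add(-2, Mul(Rational(9, 8), -74)) = Add(-2, Rational(-333, 4)) = Rational(-341, 4)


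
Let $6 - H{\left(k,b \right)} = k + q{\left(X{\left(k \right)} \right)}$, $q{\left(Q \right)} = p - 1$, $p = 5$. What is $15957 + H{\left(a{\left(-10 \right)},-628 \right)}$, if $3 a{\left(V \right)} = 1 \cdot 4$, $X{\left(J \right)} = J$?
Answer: $\frac{47873}{3} \approx 15958.0$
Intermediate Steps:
$a{\left(V \right)} = \frac{4}{3}$ ($a{\left(V \right)} = \frac{1 \cdot 4}{3} = \frac{1}{3} \cdot 4 = \frac{4}{3}$)
$q{\left(Q \right)} = 4$ ($q{\left(Q \right)} = 5 - 1 = 4$)
$H{\left(k,b \right)} = 2 - k$ ($H{\left(k,b \right)} = 6 - \left(k + 4\right) = 6 - \left(4 + k\right) = 2 - k$)
$15957 + H{\left(a{\left(-10 \right)},-628 \right)} = 15957 + \left(2 - \frac{4}{3}\right) = 15957 + \frac{2}{3} = \frac{47873}{3}$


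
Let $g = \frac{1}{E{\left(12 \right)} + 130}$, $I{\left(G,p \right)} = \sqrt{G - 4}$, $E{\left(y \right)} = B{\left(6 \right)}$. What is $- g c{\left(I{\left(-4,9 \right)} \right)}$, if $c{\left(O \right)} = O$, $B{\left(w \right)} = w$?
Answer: $- \frac{i \sqrt{2}}{68} \approx - 0.020797 i$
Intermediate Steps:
$E{\left(y \right)} = 6$
$I{\left(G,p \right)} = \sqrt{-4 + G}$
$g = \frac{1}{136}$ ($g = \frac{1}{6 + 130} = \frac{1}{136} \approx 0.0073529$)
$- g c{\left(I{\left(-4,9 \right)} \right)} = - \frac{\sqrt{-4 - 4}}{136} = - \frac{\sqrt{-8}}{136} = - \frac{2 i \sqrt{2}}{136} = - \frac{i \sqrt{2}}{68}$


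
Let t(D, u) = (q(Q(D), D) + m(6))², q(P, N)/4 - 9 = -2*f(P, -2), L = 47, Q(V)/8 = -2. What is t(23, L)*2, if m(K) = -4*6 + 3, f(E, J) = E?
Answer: 40898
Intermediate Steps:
Q(V) = -16 (Q(V) = 8*(-2) = -16)
m(K) = -21 (m(K) = -24 + 3 = -21)
q(P, N) = 36 - 8*P (q(P, N) = 36 + 4*(-2*P) = 36 - 8*P)
t(D, u) = 20449 (t(D, u) = ((36 - 8*(-16)) - 21)² = ((36 + 128) - 21)² = (164 - 21)² = 143² = 20449)
t(23, L)*2 = 20449*2 = 40898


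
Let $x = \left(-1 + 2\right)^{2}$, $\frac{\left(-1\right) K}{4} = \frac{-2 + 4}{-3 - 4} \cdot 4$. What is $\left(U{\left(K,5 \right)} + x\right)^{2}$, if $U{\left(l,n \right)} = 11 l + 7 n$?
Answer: $\frac{364816}{49} \approx 7445.2$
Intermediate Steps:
$K = \frac{32}{7}$ ($K = - 4 \frac{-2 + 4}{-3 - 4} \cdot 4 = - 4 \frac{2}{-7} \cdot 4 = - 4 \cdot 2 \left(- \frac{1}{7}\right) 4 = - 4 \left(\left(- \frac{2}{7}\right) 4\right) = \left(-4\right) \left(- \frac{8}{7}\right) = \frac{32}{7} \approx 4.5714$)
$U{\left(l,n \right)} = 7 n + 11 l$
$x = 1$ ($x = 1^{2} = 1$)
$\left(U{\left(K,5 \right)} + x\right)^{2} = \left(\left(7 \cdot 5 + 11 \cdot \frac{32}{7}\right) + 1\right)^{2} = \left(\left(35 + \frac{352}{7}\right) + 1\right)^{2} = \left(\frac{597}{7} + 1\right)^{2} = \left(\frac{604}{7}\right)^{2} = \frac{364816}{49}$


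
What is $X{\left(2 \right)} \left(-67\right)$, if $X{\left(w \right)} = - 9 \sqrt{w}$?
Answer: $603 \sqrt{2} \approx 852.77$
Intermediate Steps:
$X{\left(2 \right)} \left(-67\right) = - 9 \sqrt{2} \left(-67\right) = 603 \sqrt{2}$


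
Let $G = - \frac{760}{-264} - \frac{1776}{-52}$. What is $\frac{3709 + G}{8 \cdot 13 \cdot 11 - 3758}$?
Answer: $- \frac{803524}{560703} \approx -1.4331$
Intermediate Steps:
$G = \frac{15887}{429}$ ($G = \left(-760\right) \left(- \frac{1}{264}\right) - - \frac{444}{13} = \frac{95}{33} + \frac{444}{13} = \frac{15887}{429} \approx 37.033$)
$\frac{3709 + G}{8 \cdot 13 \cdot 11 - 3758} = \frac{3709 + \frac{15887}{429}}{8 \cdot 13 \cdot 11 - 3758} = \frac{1607048}{429 \left(104 \cdot 11 - 3758\right)} = \frac{1607048}{429 \left(1144 - 3758\right)} = \frac{1607048}{429 \left(-2614\right)} = \frac{1607048}{429} \left(- \frac{1}{2614}\right) = - \frac{803524}{560703}$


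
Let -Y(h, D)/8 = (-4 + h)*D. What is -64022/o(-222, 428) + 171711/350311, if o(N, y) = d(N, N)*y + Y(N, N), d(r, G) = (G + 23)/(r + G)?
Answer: 10136003412435/15599854328773 ≈ 0.64975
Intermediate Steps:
Y(h, D) = -8*D*(-4 + h) (Y(h, D) = -8*(-4 + h)*D = -8*D*(-4 + h))
d(r, G) = (23 + G)/(G + r)
o(N, y) = 8*N*(4 - N) + y*(23 + N)/(2*N) (o(N, y) = ((23 + N)/(N + N))*y + 8*N*(4 - N) = ((23 + N)/((2*N)))*y + 8*N*(4 - N) = ((1/(2*N))*(23 + N))*y + 8*N*(4 - N) = ((23 + N)/(2*N))*y + 8*N*(4 - N) = y*(23 + N)/(2*N) + 8*N*(4 - N) = 8*N*(4 - N) + y*(23 + N)/(2*N))
-64022/o(-222, 428) + 171711/350311 = -64022*(-444/(428*(23 - 222) + 16*(-222)²*(4 - 1*(-222)))) + 171711/350311 = -64022*(-444/(428*(-199) + 16*49284*(4 + 222))) + 171711*(1/350311) = -64022*(-444/(-85172 + 16*49284*226)) + 171711/350311 = -64022*(-444/(-85172 + 178210944)) + 171711/350311 = -64022/((½)*(-1/222)*178125772) + 171711/350311 = -64022/(-44531443/111) + 171711/350311 = -64022*(-111/44531443) + 171711/350311 = 7106442/44531443 + 171711/350311 = 10136003412435/15599854328773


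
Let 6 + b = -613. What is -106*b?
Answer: 65614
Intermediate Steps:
b = -619 (b = -6 - 613 = -619)
-106*b = -106*(-619) = 65614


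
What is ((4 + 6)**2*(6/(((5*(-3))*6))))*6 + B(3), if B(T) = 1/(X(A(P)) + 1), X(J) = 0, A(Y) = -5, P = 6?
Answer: -39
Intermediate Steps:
B(T) = 1 (B(T) = 1/(0 + 1) = 1/1 = 1)
((4 + 6)**2*(6/(((5*(-3))*6))))*6 + B(3) = ((4 + 6)**2*(6/(((5*(-3))*6))))*6 + 1 = (10**2*(6/((-15*6))))*6 + 1 = (100*(6/(-90)))*6 + 1 = (100*(6*(-1/90)))*6 + 1 = (100*(-1/15))*6 + 1 = -20/3*6 + 1 = -40 + 1 = -39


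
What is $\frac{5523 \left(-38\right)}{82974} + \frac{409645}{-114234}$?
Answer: $- \frac{9660771791}{1579741986} \approx -6.1154$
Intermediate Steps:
$\frac{5523 \left(-38\right)}{82974} + \frac{409645}{-114234} = \left(-209874\right) \frac{1}{82974} + 409645 \left(- \frac{1}{114234}\right) = - \frac{34979}{13829} - \frac{409645}{114234} = - \frac{9660771791}{1579741986}$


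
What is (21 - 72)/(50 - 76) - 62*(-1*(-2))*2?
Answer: -6397/26 ≈ -246.04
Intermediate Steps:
(21 - 72)/(50 - 76) - 62*(-1*(-2))*2 = -51/(-26) - 124*2 = -51*(-1/26) - 62*4 = 51/26 - 248 = -6397/26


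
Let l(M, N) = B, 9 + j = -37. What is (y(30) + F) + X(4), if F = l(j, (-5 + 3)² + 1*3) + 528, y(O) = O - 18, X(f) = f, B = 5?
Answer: 549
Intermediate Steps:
j = -46 (j = -9 - 37 = -46)
y(O) = -18 + O
l(M, N) = 5
F = 533 (F = 5 + 528 = 533)
(y(30) + F) + X(4) = ((-18 + 30) + 533) + 4 = (12 + 533) + 4 = 545 + 4 = 549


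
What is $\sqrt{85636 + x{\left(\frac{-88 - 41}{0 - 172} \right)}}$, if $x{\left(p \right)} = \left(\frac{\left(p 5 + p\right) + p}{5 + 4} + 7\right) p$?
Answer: $\frac{\sqrt{1370267}}{4} \approx 292.65$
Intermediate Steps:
$x{\left(p \right)} = p \left(7 + \frac{7 p}{9}\right)$ ($x{\left(p \right)} = \left(\frac{\left(5 p + p\right) + p}{9} + 7\right) p = \left(\left(6 p + p\right) \frac{1}{9} + 7\right) p = \left(7 p \frac{1}{9} + 7\right) p = \left(\frac{7 p}{9} + 7\right) p = \left(7 + \frac{7 p}{9}\right) p = p \left(7 + \frac{7 p}{9}\right)$)
$\sqrt{85636 + x{\left(\frac{-88 - 41}{0 - 172} \right)}} = \sqrt{85636 + \frac{7 \frac{-88 - 41}{0 - 172} \left(9 + \frac{-88 - 41}{0 - 172}\right)}{9}} = \sqrt{85636 + \frac{7 \left(- \frac{129}{-172}\right) \left(9 - \frac{129}{-172}\right)}{9}} = \sqrt{85636 + \frac{7 \left(\left(-129\right) \left(- \frac{1}{172}\right)\right) \left(9 - - \frac{3}{4}\right)}{9}} = \sqrt{85636 + \frac{7}{9} \cdot \frac{3}{4} \left(9 + \frac{3}{4}\right)} = \sqrt{85636 + \frac{7}{9} \cdot \frac{3}{4} \cdot \frac{39}{4}} = \sqrt{85636 + \frac{91}{16}} = \sqrt{\frac{1370267}{16}} = \frac{\sqrt{1370267}}{4}$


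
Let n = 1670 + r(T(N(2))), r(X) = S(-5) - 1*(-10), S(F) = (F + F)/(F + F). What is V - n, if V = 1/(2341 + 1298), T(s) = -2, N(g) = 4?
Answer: -6117158/3639 ≈ -1681.0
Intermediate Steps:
S(F) = 1 (S(F) = (2*F)/((2*F)) = (2*F)*(1/(2*F)) = 1)
r(X) = 11 (r(X) = 1 - 1*(-10) = 1 + 10 = 11)
V = 1/3639 ≈ 0.00027480
n = 1681 (n = 1670 + 11 = 1681)
V - n = 1/3639 - 1*1681 = 1/3639 - 1681 = -6117158/3639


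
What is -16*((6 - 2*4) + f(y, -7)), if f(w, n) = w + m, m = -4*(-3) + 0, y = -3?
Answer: -112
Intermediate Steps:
m = 12 (m = 12 + 0 = 12)
f(w, n) = 12 + w (f(w, n) = w + 12 = 12 + w)
-16*((6 - 2*4) + f(y, -7)) = -16*((6 - 2*4) + (12 - 3)) = -16*((6 - 8) + 9) = -16*(-2 + 9) = -16*7 = -112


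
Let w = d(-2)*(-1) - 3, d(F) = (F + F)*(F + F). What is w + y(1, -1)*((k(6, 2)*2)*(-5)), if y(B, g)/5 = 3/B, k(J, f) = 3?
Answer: -469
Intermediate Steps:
y(B, g) = 15/B (y(B, g) = 5*(3/B) = 15/B)
d(F) = 4*F² (d(F) = (2*F)*(2*F) = 4*F²)
w = -19 (w = (4*(-2)²)*(-1) - 3 = (4*4)*(-1) - 3 = 16*(-1) - 3 = -16 - 3 = -19)
w + y(1, -1)*((k(6, 2)*2)*(-5)) = -19 + (15/1)*((3*2)*(-5)) = -19 + (15*1)*(6*(-5)) = -19 + 15*(-30) = -19 - 450 = -469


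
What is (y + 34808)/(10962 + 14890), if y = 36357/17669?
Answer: 615058909/456778988 ≈ 1.3465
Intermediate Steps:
y = 36357/17669 (y = 36357*(1/17669) = 36357/17669 ≈ 2.0577)
(y + 34808)/(10962 + 14890) = (36357/17669 + 34808)/(10962 + 14890) = (615058909/17669)/25852 = (615058909/17669)*(1/25852) = 615058909/456778988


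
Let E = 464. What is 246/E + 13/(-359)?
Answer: 41141/83288 ≈ 0.49396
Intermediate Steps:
246/E + 13/(-359) = 246/464 + 13/(-359) = 246*(1/464) + 13*(-1/359) = 123/232 - 13/359 = 41141/83288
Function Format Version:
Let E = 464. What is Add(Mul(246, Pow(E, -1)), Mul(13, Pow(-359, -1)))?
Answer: Rational(41141, 83288) ≈ 0.49396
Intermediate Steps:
Add(Mul(246, Pow(E, -1)), Mul(13, Pow(-359, -1))) = Add(Mul(246, Pow(464, -1)), Mul(13, Pow(-359, -1))) = Add(Mul(246, Rational(1, 464)), Mul(13, Rational(-1, 359))) = Add(Rational(123, 232), Rational(-13, 359)) = Rational(41141, 83288)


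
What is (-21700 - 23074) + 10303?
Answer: -34471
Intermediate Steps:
(-21700 - 23074) + 10303 = -44774 + 10303 = -34471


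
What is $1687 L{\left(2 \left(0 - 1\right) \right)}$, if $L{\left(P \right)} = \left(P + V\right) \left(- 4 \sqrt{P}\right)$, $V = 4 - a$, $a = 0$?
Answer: $- 13496 i \sqrt{2} \approx - 19086.0 i$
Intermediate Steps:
$V = 4$ ($V = 4 - 0 = 4 + 0 = 4$)
$L{\left(P \right)} = - 4 \sqrt{P} \left(4 + P\right)$ ($L{\left(P \right)} = \left(P + 4\right) \left(- 4 \sqrt{P}\right) = \left(4 + P\right) \left(- 4 \sqrt{P}\right) = - 4 \sqrt{P} \left(4 + P\right)$)
$1687 L{\left(2 \left(0 - 1\right) \right)} = 1687 \cdot 4 \sqrt{2 \left(0 - 1\right)} \left(-4 - 2 \left(0 - 1\right)\right) = 1687 \cdot 4 \sqrt{2 \left(-1\right)} \left(-4 - 2 \left(-1\right)\right) = 1687 \cdot 4 \sqrt{-2} \left(-4 - -2\right) = 1687 \cdot 4 i \sqrt{2} \left(-4 + 2\right) = 1687 \cdot 4 i \sqrt{2} \left(-2\right) = 1687 \left(- 8 i \sqrt{2}\right) = - 13496 i \sqrt{2}$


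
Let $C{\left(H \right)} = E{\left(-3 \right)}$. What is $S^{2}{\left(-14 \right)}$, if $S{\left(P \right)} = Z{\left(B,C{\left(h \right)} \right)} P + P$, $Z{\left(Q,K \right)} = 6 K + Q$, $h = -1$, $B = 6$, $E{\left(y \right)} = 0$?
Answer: $9604$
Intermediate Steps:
$C{\left(H \right)} = 0$
$Z{\left(Q,K \right)} = Q + 6 K$
$S{\left(P \right)} = 7 P$ ($S{\left(P \right)} = \left(6 + 6 \cdot 0\right) P + P = \left(6 + 0\right) P + P = 6 P + P = 7 P$)
$S^{2}{\left(-14 \right)} = \left(7 \left(-14\right)\right)^{2} = \left(-98\right)^{2} = 9604$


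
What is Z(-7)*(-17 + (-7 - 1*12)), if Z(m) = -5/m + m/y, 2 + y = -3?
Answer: -2664/35 ≈ -76.114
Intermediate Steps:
y = -5 (y = -2 - 3 = -5)
Z(m) = -5/m - m/5 (Z(m) = -5/m + m/(-5) = -5/m + m*(-⅕) = -5/m - m/5)
Z(-7)*(-17 + (-7 - 1*12)) = (-5/(-7) - ⅕*(-7))*(-17 + (-7 - 1*12)) = (-5*(-⅐) + 7/5)*(-17 + (-7 - 12)) = (5/7 + 7/5)*(-17 - 19) = (74/35)*(-36) = -2664/35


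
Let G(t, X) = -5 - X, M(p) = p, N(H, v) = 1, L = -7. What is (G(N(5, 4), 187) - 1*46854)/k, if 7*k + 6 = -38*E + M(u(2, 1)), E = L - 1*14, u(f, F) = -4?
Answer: -164661/394 ≈ -417.92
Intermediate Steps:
E = -21 (E = -7 - 1*14 = -7 - 14 = -21)
k = 788/7 (k = -6/7 + (-38*(-21) - 4)/7 = -6/7 + (798 - 4)/7 = -6/7 + (⅐)*794 = -6/7 + 794/7 = 788/7 ≈ 112.57)
(G(N(5, 4), 187) - 1*46854)/k = ((-5 - 1*187) - 1*46854)/(788/7) = ((-5 - 187) - 46854)*(7/788) = (-192 - 46854)*(7/788) = -47046*7/788 = -164661/394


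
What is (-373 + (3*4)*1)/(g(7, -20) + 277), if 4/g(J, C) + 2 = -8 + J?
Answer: -1083/827 ≈ -1.3096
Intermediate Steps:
g(J, C) = 4/(-10 + J) (g(J, C) = 4/(-2 + (-8 + J)) = 4/(-10 + J))
(-373 + (3*4)*1)/(g(7, -20) + 277) = (-373 + (3*4)*1)/(4/(-10 + 7) + 277) = (-373 + 12*1)/(4/(-3) + 277) = (-373 + 12)/(4*(-⅓) + 277) = -361/(-4/3 + 277) = -361/827/3 = -361*3/827 = -1083/827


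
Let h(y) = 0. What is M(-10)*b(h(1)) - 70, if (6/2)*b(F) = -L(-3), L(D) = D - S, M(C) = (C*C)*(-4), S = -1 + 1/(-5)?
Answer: -310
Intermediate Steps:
S = -6/5 (S = -1 + 1*(-⅕) = -1 - ⅕ = -6/5 ≈ -1.2000)
M(C) = -4*C² (M(C) = C²*(-4) = -4*C²)
L(D) = 6/5 + D (L(D) = D - 1*(-6/5) = D + 6/5 = 6/5 + D)
b(F) = ⅗ (b(F) = (-(6/5 - 3))/3 = (-1*(-9/5))/3 = (⅓)*(9/5) = ⅗)
M(-10)*b(h(1)) - 70 = -4*(-10)²*(⅗) - 70 = -4*100*(⅗) - 70 = -400*⅗ - 70 = -240 - 70 = -310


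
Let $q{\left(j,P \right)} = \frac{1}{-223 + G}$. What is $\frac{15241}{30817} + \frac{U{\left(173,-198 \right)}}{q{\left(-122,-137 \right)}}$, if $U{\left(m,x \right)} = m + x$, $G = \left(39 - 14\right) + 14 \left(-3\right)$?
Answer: $\frac{184917241}{30817} \approx 6000.5$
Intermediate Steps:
$G = -17$ ($G = 25 - 42 = -17$)
$q{\left(j,P \right)} = - \frac{1}{240}$ ($q{\left(j,P \right)} = \frac{1}{-223 - 17} = \frac{1}{-240} = - \frac{1}{240}$)
$\frac{15241}{30817} + \frac{U{\left(173,-198 \right)}}{q{\left(-122,-137 \right)}} = \frac{15241}{30817} + \frac{173 - 198}{- \frac{1}{240}} = 15241 \cdot \frac{1}{30817} - -6000 = \frac{15241}{30817} + 6000 = \frac{184917241}{30817}$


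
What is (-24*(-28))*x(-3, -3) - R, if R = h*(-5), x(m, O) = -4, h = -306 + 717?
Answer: -633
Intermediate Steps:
h = 411
R = -2055 (R = 411*(-5) = -2055)
(-24*(-28))*x(-3, -3) - R = -24*(-28)*(-4) - 1*(-2055) = 672*(-4) + 2055 = -2688 + 2055 = -633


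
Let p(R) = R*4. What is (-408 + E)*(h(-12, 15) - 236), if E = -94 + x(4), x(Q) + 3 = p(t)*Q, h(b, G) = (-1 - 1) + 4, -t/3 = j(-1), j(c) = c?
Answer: 106938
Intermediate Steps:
t = 3 (t = -3*(-1) = 3)
p(R) = 4*R
h(b, G) = 2 (h(b, G) = -2 + 4 = 2)
x(Q) = -3 + 12*Q (x(Q) = -3 + (4*3)*Q = -3 + 12*Q)
E = -49 (E = -94 + (-3 + 12*4) = -94 + (-3 + 48) = -94 + 45 = -49)
(-408 + E)*(h(-12, 15) - 236) = (-408 - 49)*(2 - 236) = -457*(-234) = 106938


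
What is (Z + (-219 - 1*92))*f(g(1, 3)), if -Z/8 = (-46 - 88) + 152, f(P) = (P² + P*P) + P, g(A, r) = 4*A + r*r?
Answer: -159705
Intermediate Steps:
g(A, r) = r² + 4*A (g(A, r) = 4*A + r² = r² + 4*A)
f(P) = P + 2*P² (f(P) = (P² + P²) + P = 2*P² + P = P + 2*P²)
Z = -144 (Z = -8*((-46 - 88) + 152) = -8*(-134 + 152) = -8*18 = -144)
(Z + (-219 - 1*92))*f(g(1, 3)) = (-144 + (-219 - 1*92))*((3² + 4*1)*(1 + 2*(3² + 4*1))) = (-144 + (-219 - 92))*((9 + 4)*(1 + 2*(9 + 4))) = (-144 - 311)*(13*(1 + 2*13)) = -5915*(1 + 26) = -5915*27 = -455*351 = -159705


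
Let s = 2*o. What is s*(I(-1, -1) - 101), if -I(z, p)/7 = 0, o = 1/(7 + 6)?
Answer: -202/13 ≈ -15.538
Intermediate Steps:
o = 1/13 ≈ 0.076923
I(z, p) = 0 (I(z, p) = -7*0 = 0)
s = 2/13 (s = 2*(1/13) = 2/13 ≈ 0.15385)
s*(I(-1, -1) - 101) = 2*(0 - 101)/13 = (2/13)*(-101) = -202/13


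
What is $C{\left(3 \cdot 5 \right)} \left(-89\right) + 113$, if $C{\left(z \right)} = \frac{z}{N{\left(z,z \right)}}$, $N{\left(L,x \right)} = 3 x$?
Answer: $\frac{250}{3} \approx 83.333$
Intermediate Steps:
$C{\left(z \right)} = \frac{1}{3}$ ($C{\left(z \right)} = \frac{z}{3 z} = z \frac{1}{3 z} = \frac{1}{3}$)
$C{\left(3 \cdot 5 \right)} \left(-89\right) + 113 = \frac{1}{3} \left(-89\right) + 113 = - \frac{89}{3} + 113 = \frac{250}{3}$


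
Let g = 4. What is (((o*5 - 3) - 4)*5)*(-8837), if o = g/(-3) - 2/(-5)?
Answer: 1546475/3 ≈ 5.1549e+5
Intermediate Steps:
o = -14/15 (o = 4/(-3) - 2/(-5) = 4*(-1/3) - 2*(-1/5) = -4/3 + 2/5 = -14/15 ≈ -0.93333)
(((o*5 - 3) - 4)*5)*(-8837) = (((-14/15*5 - 3) - 4)*5)*(-8837) = (((-14/3 - 3) - 4)*5)*(-8837) = ((-23/3 - 4)*5)*(-8837) = -35/3*5*(-8837) = -175/3*(-8837) = 1546475/3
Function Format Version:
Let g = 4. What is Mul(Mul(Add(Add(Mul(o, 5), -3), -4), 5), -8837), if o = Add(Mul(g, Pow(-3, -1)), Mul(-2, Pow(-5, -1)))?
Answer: Rational(1546475, 3) ≈ 5.1549e+5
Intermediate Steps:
o = Rational(-14, 15) (o = Add(Mul(4, Pow(-3, -1)), Mul(-2, Pow(-5, -1))) = Add(Mul(4, Rational(-1, 3)), Mul(-2, Rational(-1, 5))) = Add(Rational(-4, 3), Rational(2, 5)) = Rational(-14, 15) ≈ -0.93333)
Mul(Mul(Add(Add(Mul(o, 5), -3), -4), 5), -8837) = Mul(Mul(Add(Add(Mul(Rational(-14, 15), 5), -3), -4), 5), -8837) = Mul(Mul(Add(Add(Rational(-14, 3), -3), -4), 5), -8837) = Mul(Mul(Add(Rational(-23, 3), -4), 5), -8837) = Mul(Mul(Rational(-35, 3), 5), -8837) = Mul(Rational(-175, 3), -8837) = Rational(1546475, 3)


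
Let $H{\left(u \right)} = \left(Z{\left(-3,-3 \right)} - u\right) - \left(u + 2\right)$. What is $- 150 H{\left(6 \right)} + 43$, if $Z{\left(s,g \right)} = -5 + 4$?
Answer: $2293$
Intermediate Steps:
$Z{\left(s,g \right)} = -1$
$H{\left(u \right)} = -3 - 2 u$ ($H{\left(u \right)} = \left(-1 - u\right) - \left(u + 2\right) = \left(-1 - u\right) - \left(2 + u\right) = -3 - 2 u$)
$- 150 H{\left(6 \right)} + 43 = - 150 \left(-3 - 12\right) + 43 = \left(-150\right) \left(-15\right) + 43 = 2250 + 43 = 2293$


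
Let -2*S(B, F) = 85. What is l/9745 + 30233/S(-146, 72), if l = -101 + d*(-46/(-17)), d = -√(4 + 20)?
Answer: -117849951/165665 - 92*√6/165665 ≈ -711.38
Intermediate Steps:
S(B, F) = -85/2 (S(B, F) = -½*85 = -85/2)
d = -2*√6 (d = -√24 = -2*√6 ≈ -4.8990)
l = -101 - 92*√6/17 (l = -101 + (-2*√6)*(-46/(-17)) = -101 + (-2*√6)*(-46*(-1/17)) = -101 - 2*√6*(46/17) = -101 - 92*√6/17 ≈ -114.26)
l/9745 + 30233/S(-146, 72) = (-101 - 92*√6/17)/9745 + 30233/(-85/2) = (-101 - 92*√6/17)*(1/9745) + 30233*(-2/85) = (-101/9745 - 92*√6/165665) - 60466/85 = -117849951/165665 - 92*√6/165665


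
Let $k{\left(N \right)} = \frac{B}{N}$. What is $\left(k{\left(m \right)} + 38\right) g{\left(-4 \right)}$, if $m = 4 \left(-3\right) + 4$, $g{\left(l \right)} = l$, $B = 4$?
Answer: $-150$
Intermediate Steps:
$m = -8$ ($m = -12 + 4 = -8$)
$k{\left(N \right)} = \frac{4}{N}$
$\left(k{\left(m \right)} + 38\right) g{\left(-4 \right)} = \left(\frac{4}{-8} + 38\right) \left(-4\right) = \left(4 \left(- \frac{1}{8}\right) + 38\right) \left(-4\right) = \left(- \frac{1}{2} + 38\right) \left(-4\right) = \frac{75}{2} \left(-4\right) = -150$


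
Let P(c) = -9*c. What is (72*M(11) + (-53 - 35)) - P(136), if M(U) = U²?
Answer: 9848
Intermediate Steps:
(72*M(11) + (-53 - 35)) - P(136) = (72*11² + (-53 - 35)) - (-9)*136 = (72*121 - 88) - 1*(-1224) = (8712 - 88) + 1224 = 8624 + 1224 = 9848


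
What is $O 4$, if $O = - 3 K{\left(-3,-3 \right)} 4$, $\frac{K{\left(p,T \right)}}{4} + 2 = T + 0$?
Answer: $960$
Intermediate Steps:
$K{\left(p,T \right)} = -8 + 4 T$ ($K{\left(p,T \right)} = -8 + 4 \left(T + 0\right) = -8 + 4 T$)
$O = 240$ ($O = - 3 \left(-8 + 4 \left(-3\right)\right) 4 = - 3 \left(-8 - 12\right) 4 = \left(-3\right) \left(-20\right) 4 = 60 \cdot 4 = 240$)
$O 4 = 240 \cdot 4 = 960$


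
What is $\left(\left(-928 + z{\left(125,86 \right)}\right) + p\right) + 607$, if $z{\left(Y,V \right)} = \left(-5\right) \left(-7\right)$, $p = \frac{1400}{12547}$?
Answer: $- \frac{3587042}{12547} \approx -285.89$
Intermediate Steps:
$p = \frac{1400}{12547}$ ($p = 1400 \cdot \frac{1}{12547} = \frac{1400}{12547} \approx 0.11158$)
$z{\left(Y,V \right)} = 35$
$\left(\left(-928 + z{\left(125,86 \right)}\right) + p\right) + 607 = \left(\left(-928 + 35\right) + \frac{1400}{12547}\right) + 607 = \left(-893 + \frac{1400}{12547}\right) + 607 = - \frac{11203071}{12547} + 607 = - \frac{3587042}{12547}$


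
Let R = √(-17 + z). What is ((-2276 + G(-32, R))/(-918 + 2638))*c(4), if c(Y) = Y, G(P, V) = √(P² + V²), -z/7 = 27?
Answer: -1138/215 + √818/430 ≈ -5.2265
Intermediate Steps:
z = -189 (z = -7*27 = -189)
R = I*√206 (R = √(-17 - 189) = √(-206) = I*√206 ≈ 14.353*I)
((-2276 + G(-32, R))/(-918 + 2638))*c(4) = ((-2276 + √((-32)² + (I*√206)²))/(-918 + 2638))*4 = ((-2276 + √(1024 - 206))/1720)*4 = ((-2276 + √818)*(1/1720))*4 = (-569/430 + √818/1720)*4 = -1138/215 + √818/430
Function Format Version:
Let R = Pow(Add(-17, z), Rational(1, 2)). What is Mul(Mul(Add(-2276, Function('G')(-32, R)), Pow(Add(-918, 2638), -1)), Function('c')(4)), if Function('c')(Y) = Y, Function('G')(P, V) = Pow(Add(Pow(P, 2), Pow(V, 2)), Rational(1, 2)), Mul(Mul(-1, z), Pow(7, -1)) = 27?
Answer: Add(Rational(-1138, 215), Mul(Rational(1, 430), Pow(818, Rational(1, 2)))) ≈ -5.2265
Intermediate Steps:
z = -189 (z = Mul(-7, 27) = -189)
R = Mul(I, Pow(206, Rational(1, 2))) (R = Pow(Add(-17, -189), Rational(1, 2)) = Pow(-206, Rational(1, 2)) = Mul(I, Pow(206, Rational(1, 2))) ≈ Mul(14.353, I))
Mul(Mul(Add(-2276, Function('G')(-32, R)), Pow(Add(-918, 2638), -1)), Function('c')(4)) = Mul(Mul(Add(-2276, Pow(Add(Pow(-32, 2), Pow(Mul(I, Pow(206, Rational(1, 2))), 2)), Rational(1, 2))), Pow(Add(-918, 2638), -1)), 4) = Mul(Mul(Add(-2276, Pow(Add(1024, -206), Rational(1, 2))), Pow(1720, -1)), 4) = Mul(Mul(Add(-2276, Pow(818, Rational(1, 2))), Rational(1, 1720)), 4) = Mul(Add(Rational(-569, 430), Mul(Rational(1, 1720), Pow(818, Rational(1, 2)))), 4) = Add(Rational(-1138, 215), Mul(Rational(1, 430), Pow(818, Rational(1, 2))))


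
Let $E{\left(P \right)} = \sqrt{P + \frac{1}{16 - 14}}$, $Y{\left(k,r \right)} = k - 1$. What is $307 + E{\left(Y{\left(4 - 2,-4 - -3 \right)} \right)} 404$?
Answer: $307 + 202 \sqrt{6} \approx 801.8$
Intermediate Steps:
$Y{\left(k,r \right)} = -1 + k$
$E{\left(P \right)} = \sqrt{\frac{1}{2} + P}$ ($E{\left(P \right)} = \sqrt{P + \frac{1}{2}} = \sqrt{\frac{1}{2} + P}$)
$307 + E{\left(Y{\left(4 - 2,-4 - -3 \right)} \right)} 404 = 307 + \frac{\sqrt{2 + 4 \left(-1 + \left(4 - 2\right)\right)}}{2} \cdot 404 = 307 + \frac{\sqrt{2 + 4 \left(-1 + 2\right)}}{2} \cdot 404 = 307 + \frac{\sqrt{2 + 4 \cdot 1}}{2} \cdot 404 = 307 + \frac{\sqrt{2 + 4}}{2} \cdot 404 = 307 + \frac{\sqrt{6}}{2} \cdot 404 = 307 + 202 \sqrt{6}$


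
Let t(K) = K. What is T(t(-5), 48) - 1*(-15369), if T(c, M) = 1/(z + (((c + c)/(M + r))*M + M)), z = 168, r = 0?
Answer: 3166015/206 ≈ 15369.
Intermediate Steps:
T(c, M) = 1/(168 + M + 2*c) (T(c, M) = 1/(168 + (((c + c)/(M + 0))*M + M)) = 1/(168 + (((2*c)/M)*M + M)) = 1/(168 + ((2*c/M)*M + M)) = 1/(168 + (2*c + M)) = 1/(168 + (M + 2*c)) = 1/(168 + M + 2*c))
T(t(-5), 48) - 1*(-15369) = 1/(168 + 48 + 2*(-5)) - 1*(-15369) = 1/(168 + 48 - 10) + 15369 = 1/206 + 15369 = 3166015/206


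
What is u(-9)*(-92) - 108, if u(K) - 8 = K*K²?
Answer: 66224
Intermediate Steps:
u(K) = 8 + K³ (u(K) = 8 + K*K² = 8 + K³)
u(-9)*(-92) - 108 = (8 + (-9)³)*(-92) - 108 = (8 - 729)*(-92) - 108 = -721*(-92) - 108 = 66332 - 108 = 66224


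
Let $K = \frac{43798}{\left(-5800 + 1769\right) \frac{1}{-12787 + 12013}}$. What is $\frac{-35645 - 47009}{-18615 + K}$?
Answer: $\frac{333178274}{41137413} \approx 8.0992$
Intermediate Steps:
$K = \frac{33899652}{4031}$ ($K = \frac{43798}{\left(-4031\right) \frac{1}{-774}} = \frac{43798}{\left(-4031\right) \left(- \frac{1}{774}\right)} = \frac{43798}{\frac{4031}{774}} = 43798 \cdot \frac{774}{4031} = \frac{33899652}{4031} \approx 8409.7$)
$\frac{-35645 - 47009}{-18615 + K} = \frac{-35645 - 47009}{-18615 + \frac{33899652}{4031}} = - \frac{82654}{- \frac{41137413}{4031}} = \left(-82654\right) \left(- \frac{4031}{41137413}\right) = \frac{333178274}{41137413}$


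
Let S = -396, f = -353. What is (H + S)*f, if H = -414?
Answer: 285930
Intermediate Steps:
(H + S)*f = (-414 - 396)*(-353) = -810*(-353) = 285930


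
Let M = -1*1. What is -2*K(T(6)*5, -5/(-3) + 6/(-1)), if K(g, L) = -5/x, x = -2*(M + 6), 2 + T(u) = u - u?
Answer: -1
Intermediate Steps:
M = -1
T(u) = -2 (T(u) = -2 + (u - u) = -2 + 0 = -2)
x = -10 (x = -2*(-1 + 6) = -2*5 = -10)
K(g, L) = ½ (K(g, L) = -5/(-10) = -5*(-⅒) = ½)
-2*K(T(6)*5, -5/(-3) + 6/(-1)) = -2*½ = -1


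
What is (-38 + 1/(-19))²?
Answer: 522729/361 ≈ 1448.0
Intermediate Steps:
(-38 + 1/(-19))² = (-38 + 1*(-1/19))² = (-38 - 1/19)² = (-723/19)² = 522729/361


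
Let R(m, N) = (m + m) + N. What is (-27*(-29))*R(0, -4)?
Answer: -3132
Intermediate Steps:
R(m, N) = N + 2*m (R(m, N) = 2*m + N = N + 2*m)
(-27*(-29))*R(0, -4) = (-27*(-29))*(-4 + 2*0) = 783*(-4 + 0) = 783*(-4) = -3132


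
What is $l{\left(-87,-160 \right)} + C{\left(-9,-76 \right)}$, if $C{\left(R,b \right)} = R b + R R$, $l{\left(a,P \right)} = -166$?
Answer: $599$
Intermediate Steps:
$C{\left(R,b \right)} = R^{2} + R b$ ($C{\left(R,b \right)} = R b + R^{2} = R^{2} + R b$)
$l{\left(-87,-160 \right)} + C{\left(-9,-76 \right)} = -166 - 9 \left(-9 - 76\right) = -166 - -765 = -166 + 765 = 599$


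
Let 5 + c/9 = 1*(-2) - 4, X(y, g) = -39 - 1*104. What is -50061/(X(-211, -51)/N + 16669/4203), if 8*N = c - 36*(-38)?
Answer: -29667300003/1816081 ≈ -16336.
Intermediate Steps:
X(y, g) = -143 (X(y, g) = -39 - 104 = -143)
c = -99 (c = -45 + 9*(1*(-2) - 4) = -45 + 9*(-2 - 4) = -45 + 9*(-6) = -45 - 54 = -99)
N = 1269/8 (N = (-99 - 36*(-38))/8 = (-99 + 1368)/8 = (1/8)*1269 = 1269/8 ≈ 158.63)
-50061/(X(-211, -51)/N + 16669/4203) = -50061/(-143/1269/8 + 16669/4203) = -50061/(-143*8/1269 + 16669*(1/4203)) = -50061/(-1144/1269 + 16669/4203) = -50061/1816081/592623 = -50061*592623/1816081 = -29667300003/1816081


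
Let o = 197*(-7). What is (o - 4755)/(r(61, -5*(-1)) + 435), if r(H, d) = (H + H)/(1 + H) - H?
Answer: -190154/11655 ≈ -16.315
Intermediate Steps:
o = -1379
r(H, d) = -H + 2*H/(1 + H) (r(H, d) = (2*H)/(1 + H) - H = 2*H/(1 + H) - H = -H + 2*H/(1 + H))
(o - 4755)/(r(61, -5*(-1)) + 435) = (-1379 - 4755)/(61*(1 - 1*61)/(1 + 61) + 435) = -6134/(61*(1 - 61)/62 + 435) = -6134/(61*(1/62)*(-60) + 435) = -6134/(-1830/31 + 435) = -6134/11655/31 = -6134*31/11655 = -190154/11655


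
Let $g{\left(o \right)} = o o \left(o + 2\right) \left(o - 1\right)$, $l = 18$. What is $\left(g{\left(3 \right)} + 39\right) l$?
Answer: $2322$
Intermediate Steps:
$g{\left(o \right)} = o^{2} \left(-1 + o\right) \left(2 + o\right)$ ($g{\left(o \right)} = o^{2} \left(2 + o\right) \left(-1 + o\right) = o^{2} \left(-1 + o\right) \left(2 + o\right)$)
$\left(g{\left(3 \right)} + 39\right) l = \left(3^{2} \left(-2 + 3 + 3^{2}\right) + 39\right) 18 = \left(9 \left(-2 + 3 + 9\right) + 39\right) 18 = \left(9 \cdot 10 + 39\right) 18 = \left(90 + 39\right) 18 = 129 \cdot 18 = 2322$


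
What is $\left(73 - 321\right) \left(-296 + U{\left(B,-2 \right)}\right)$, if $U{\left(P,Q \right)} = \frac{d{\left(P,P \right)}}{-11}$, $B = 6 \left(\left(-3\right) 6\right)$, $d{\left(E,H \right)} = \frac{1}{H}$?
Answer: $\frac{21802114}{297} \approx 73408.0$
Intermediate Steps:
$B = -108$ ($B = 6 \left(-18\right) = -108$)
$U{\left(P,Q \right)} = - \frac{1}{11 P}$ ($U{\left(P,Q \right)} = \frac{1}{P \left(-11\right)} = \frac{1}{P} \left(- \frac{1}{11}\right) = - \frac{1}{11 P}$)
$\left(73 - 321\right) \left(-296 + U{\left(B,-2 \right)}\right) = \left(73 - 321\right) \left(-296 - \frac{1}{11 \left(-108\right)}\right) = - 248 \left(-296 - - \frac{1}{1188}\right) = - 248 \left(-296 + \frac{1}{1188}\right) = \left(-248\right) \left(- \frac{351647}{1188}\right) = \frac{21802114}{297}$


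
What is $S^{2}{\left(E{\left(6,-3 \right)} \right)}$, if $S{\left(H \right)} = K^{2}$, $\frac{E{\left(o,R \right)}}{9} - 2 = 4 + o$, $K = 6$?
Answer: $1296$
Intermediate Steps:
$E{\left(o,R \right)} = 54 + 9 o$ ($E{\left(o,R \right)} = 18 + 9 \left(4 + o\right) = 18 + \left(36 + 9 o\right) = 54 + 9 o$)
$S{\left(H \right)} = 36$ ($S{\left(H \right)} = 6^{2} = 36$)
$S^{2}{\left(E{\left(6,-3 \right)} \right)} = 36^{2} = 1296$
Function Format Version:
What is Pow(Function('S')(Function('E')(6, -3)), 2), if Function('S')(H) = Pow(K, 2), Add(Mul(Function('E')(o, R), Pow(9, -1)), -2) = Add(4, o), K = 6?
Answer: 1296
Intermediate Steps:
Function('E')(o, R) = Add(54, Mul(9, o)) (Function('E')(o, R) = Add(18, Mul(9, Add(4, o))) = Add(18, Add(36, Mul(9, o))) = Add(54, Mul(9, o)))
Function('S')(H) = 36 (Function('S')(H) = Pow(6, 2) = 36)
Pow(Function('S')(Function('E')(6, -3)), 2) = Pow(36, 2) = 1296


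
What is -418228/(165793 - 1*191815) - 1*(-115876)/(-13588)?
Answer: 333444599/44198367 ≈ 7.5443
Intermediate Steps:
-418228/(165793 - 1*191815) - 1*(-115876)/(-13588) = -418228/(165793 - 191815) + 115876*(-1/13588) = -418228/(-26022) - 28969/3397 = -418228*(-1/26022) - 28969/3397 = 209114/13011 - 28969/3397 = 333444599/44198367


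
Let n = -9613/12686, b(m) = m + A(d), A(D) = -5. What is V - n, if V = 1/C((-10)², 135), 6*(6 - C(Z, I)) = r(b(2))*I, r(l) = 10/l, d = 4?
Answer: 791339/1027566 ≈ 0.77011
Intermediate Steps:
b(m) = -5 + m (b(m) = m - 5 = -5 + m)
n = -9613/12686 (n = -9613*1/12686 = -9613/12686 ≈ -0.75776)
C(Z, I) = 6 + 5*I/9 (C(Z, I) = 6 - 10/(-5 + 2)*I/6 = 6 - 10/(-3)*I/6 = 6 - 10*(-⅓)*I/6 = 6 - (-5)*I/9 = 6 + 5*I/9)
V = 1/81 (V = 1/(6 + (5/9)*135) = 1/(6 + 75) = 1/81 ≈ 0.012346)
V - n = 1/81 - 1*(-9613/12686) = 1/81 + 9613/12686 = 791339/1027566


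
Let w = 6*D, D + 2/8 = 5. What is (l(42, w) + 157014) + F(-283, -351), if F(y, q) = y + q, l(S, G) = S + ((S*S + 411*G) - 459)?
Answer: 338881/2 ≈ 1.6944e+5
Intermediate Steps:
D = 19/4 (D = -1/4 + 5 = 19/4 ≈ 4.7500)
w = 57/2 (w = 6*(19/4) = 57/2 ≈ 28.500)
l(S, G) = -459 + S + S**2 + 411*G (l(S, G) = S + ((S**2 + 411*G) - 459) = S + (-459 + S**2 + 411*G) = -459 + S + S**2 + 411*G)
F(y, q) = q + y
(l(42, w) + 157014) + F(-283, -351) = ((-459 + 42 + 42**2 + 411*(57/2)) + 157014) + (-351 - 283) = ((-459 + 42 + 1764 + 23427/2) + 157014) - 634 = (26121/2 + 157014) - 634 = 340149/2 - 634 = 338881/2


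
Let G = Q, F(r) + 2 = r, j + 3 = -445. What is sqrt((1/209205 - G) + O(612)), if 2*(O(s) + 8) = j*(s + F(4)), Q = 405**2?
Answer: 2*I*sqrt(366630266939945)/69735 ≈ 549.15*I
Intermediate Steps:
j = -448 (j = -3 - 445 = -448)
F(r) = -2 + r
Q = 164025
G = 164025
O(s) = -456 - 224*s (O(s) = -8 + (-448*(s + (-2 + 4)))/2 = -8 + (-448*(s + 2))/2 = -8 + (-448*(2 + s))/2 = -8 + (-896 - 448*s)/2 = -8 + (-448 - 224*s) = -456 - 224*s)
sqrt((1/209205 - G) + O(612)) = sqrt((1/209205 - 1*164025) + (-456 - 224*612)) = sqrt((1/209205 - 164025) + (-456 - 137088)) = sqrt(-34314850124/209205 - 137544) = sqrt(-63089742644/209205) = 2*I*sqrt(366630266939945)/69735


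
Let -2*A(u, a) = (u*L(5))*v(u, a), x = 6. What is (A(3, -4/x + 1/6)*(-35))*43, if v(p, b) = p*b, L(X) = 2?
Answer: -13545/2 ≈ -6772.5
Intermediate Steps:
v(p, b) = b*p
A(u, a) = -a*u**2 (A(u, a) = -u*2*a*u/2 = -2*u*a*u/2 = -a*u**2)
(A(3, -4/x + 1/6)*(-35))*43 = (-1*(-4/6 + 1/6)*3**2*(-35))*43 = (-1*(-4*1/6 + 1*(1/6))*9*(-35))*43 = (-1*(-2/3 + 1/6)*9*(-35))*43 = (-1*(-1/2)*9*(-35))*43 = ((9/2)*(-35))*43 = -315/2*43 = -13545/2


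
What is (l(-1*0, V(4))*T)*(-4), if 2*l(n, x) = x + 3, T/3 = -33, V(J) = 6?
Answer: 1782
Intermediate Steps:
T = -99 (T = 3*(-33) = -99)
l(n, x) = 3/2 + x/2 (l(n, x) = (x + 3)/2 = (3 + x)/2 = 3/2 + x/2)
(l(-1*0, V(4))*T)*(-4) = ((3/2 + (½)*6)*(-99))*(-4) = ((3/2 + 3)*(-99))*(-4) = ((9/2)*(-99))*(-4) = -891/2*(-4) = 1782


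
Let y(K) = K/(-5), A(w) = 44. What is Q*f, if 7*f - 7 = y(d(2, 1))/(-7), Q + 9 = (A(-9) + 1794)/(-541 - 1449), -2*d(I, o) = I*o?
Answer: -2409256/243775 ≈ -9.8831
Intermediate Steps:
d(I, o) = -I*o/2
y(K) = -K/5 (y(K) = K*(-1/5) = -K/5)
Q = -9874/995 (Q = -9 + (44 + 1794)/(-541 - 1449) = -9 + 1838/(-1990) = -9 + 1838*(-1/1990) = -9 - 919/995 = -9874/995 ≈ -9.9236)
f = 244/245 (f = 1 + (-(-1)*2/10/(-7))/7 = 1 + (-1/5*(-1)*(-1/7))/7 = 1 + ((1/5)*(-1/7))/7 = 1 + (1/7)*(-1/35) = 1 - 1/245 = 244/245 ≈ 0.99592)
Q*f = -9874/995*244/245 = -2409256/243775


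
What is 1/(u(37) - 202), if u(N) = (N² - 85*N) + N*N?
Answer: -1/609 ≈ -0.0016420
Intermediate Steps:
u(N) = -85*N + 2*N² (u(N) = (N² - 85*N) + N² = -85*N + 2*N²)
1/(u(37) - 202) = 1/(37*(-85 + 2*37) - 202) = 1/(37*(-85 + 74) - 202) = 1/(37*(-11) - 202) = 1/(-407 - 202) = 1/(-609) = -1/609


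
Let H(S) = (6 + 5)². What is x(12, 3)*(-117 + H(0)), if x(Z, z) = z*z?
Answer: 36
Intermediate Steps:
x(Z, z) = z²
H(S) = 121 (H(S) = 11² = 121)
x(12, 3)*(-117 + H(0)) = 3²*(-117 + 121) = 9*4 = 36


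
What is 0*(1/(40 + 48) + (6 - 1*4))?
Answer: 0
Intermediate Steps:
0*(1/(40 + 48) + (6 - 1*4)) = 0*(1/88 + (6 - 4)) = 0*(1/88 + 2) = 0*(177/88) = 0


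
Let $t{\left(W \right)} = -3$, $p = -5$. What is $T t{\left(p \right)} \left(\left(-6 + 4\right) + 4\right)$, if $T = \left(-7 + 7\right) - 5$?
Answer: $30$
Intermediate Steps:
$T = -5$ ($T = 0 - 5 = -5$)
$T t{\left(p \right)} \left(\left(-6 + 4\right) + 4\right) = \left(-5\right) \left(-3\right) \left(\left(-6 + 4\right) + 4\right) = 15 \left(-2 + 4\right) = 15 \cdot 2 = 30$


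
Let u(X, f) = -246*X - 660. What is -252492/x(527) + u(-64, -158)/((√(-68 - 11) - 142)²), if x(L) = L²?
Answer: 48*(-18375783*I - 1493911*√79)/(277729*(284*√79 + 20085*I)) ≈ -0.1698 + 0.092918*I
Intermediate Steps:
u(X, f) = -660 - 246*X
-252492/x(527) + u(-64, -158)/((√(-68 - 11) - 142)²) = -252492/(527²) + (-660 - 246*(-64))/((√(-68 - 11) - 142)²) = -252492/277729 + (-660 + 15744)/((√(-79) - 142)²) = -252492*1/277729 + 15084/((I*√79 - 142)²) = -252492/277729 + 15084/((-142 + I*√79)²) = -252492/277729 + 15084/(-142 + I*√79)²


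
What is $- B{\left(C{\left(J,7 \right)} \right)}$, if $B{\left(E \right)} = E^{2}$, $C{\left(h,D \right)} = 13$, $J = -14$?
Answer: $-169$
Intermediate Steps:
$- B{\left(C{\left(J,7 \right)} \right)} = - 13^{2} = \left(-1\right) 169 = -169$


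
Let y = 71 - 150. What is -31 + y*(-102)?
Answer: 8027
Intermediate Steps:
y = -79
-31 + y*(-102) = -31 - 79*(-102) = -31 + 8058 = 8027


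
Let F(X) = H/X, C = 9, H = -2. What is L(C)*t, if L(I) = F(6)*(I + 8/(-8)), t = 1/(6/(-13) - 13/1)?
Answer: 104/525 ≈ 0.19810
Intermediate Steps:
F(X) = -2/X
t = -13/175 (t = 1/(6*(-1/13) - 13*1) = 1/(-6/13 - 13) = 1/(-175/13) = -13/175 ≈ -0.074286)
L(I) = ⅓ - I/3 (L(I) = (-2/6)*(I + 8/(-8)) = (-2*⅙)*(I + 8*(-⅛)) = -(I - 1)/3 = -(-1 + I)/3 = ⅓ - I/3)
L(C)*t = (⅓ - ⅓*9)*(-13/175) = (⅓ - 3)*(-13/175) = -8/3*(-13/175) = 104/525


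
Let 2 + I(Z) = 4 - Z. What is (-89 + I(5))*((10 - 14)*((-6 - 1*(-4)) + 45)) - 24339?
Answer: -8515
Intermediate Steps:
I(Z) = 2 - Z (I(Z) = -2 + (4 - Z) = 2 - Z)
(-89 + I(5))*((10 - 14)*((-6 - 1*(-4)) + 45)) - 24339 = (-89 + (2 - 1*5))*((10 - 14)*((-6 - 1*(-4)) + 45)) - 24339 = (-89 + (2 - 5))*(-4*((-6 + 4) + 45)) - 24339 = (-89 - 3)*(-4*(-2 + 45)) - 24339 = -(-368)*43 - 24339 = -92*(-172) - 24339 = 15824 - 24339 = -8515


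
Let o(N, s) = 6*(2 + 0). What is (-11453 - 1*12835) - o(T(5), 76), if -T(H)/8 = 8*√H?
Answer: -24300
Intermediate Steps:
T(H) = -64*√H
o(N, s) = 12 (o(N, s) = 6*2 = 12)
(-11453 - 1*12835) - o(T(5), 76) = (-11453 - 1*12835) - 1*12 = (-11453 - 12835) - 12 = -24288 - 12 = -24300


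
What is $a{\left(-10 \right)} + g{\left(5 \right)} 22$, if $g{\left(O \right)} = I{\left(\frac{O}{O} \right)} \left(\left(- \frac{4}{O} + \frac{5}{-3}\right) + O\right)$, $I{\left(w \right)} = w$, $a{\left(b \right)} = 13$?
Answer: $\frac{1031}{15} \approx 68.733$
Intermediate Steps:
$g{\left(O \right)} = - \frac{5}{3} + O - \frac{4}{O}$ ($g{\left(O \right)} = \frac{O}{O} \left(\left(- \frac{4}{O} + \frac{5}{-3}\right) + O\right) = 1 \left(\left(- \frac{4}{O} + 5 \left(- \frac{1}{3}\right)\right) + O\right) = 1 \left(\left(- \frac{4}{O} - \frac{5}{3}\right) + O\right) = 1 \left(\left(- \frac{5}{3} - \frac{4}{O}\right) + O\right) = 1 \left(- \frac{5}{3} + O - \frac{4}{O}\right) = - \frac{5}{3} + O - \frac{4}{O}$)
$a{\left(-10 \right)} + g{\left(5 \right)} 22 = 13 + \left(- \frac{5}{3} + 5 - \frac{4}{5}\right) 22 = 13 + \frac{38}{15} \cdot 22 = 13 + \frac{836}{15} = \frac{1031}{15}$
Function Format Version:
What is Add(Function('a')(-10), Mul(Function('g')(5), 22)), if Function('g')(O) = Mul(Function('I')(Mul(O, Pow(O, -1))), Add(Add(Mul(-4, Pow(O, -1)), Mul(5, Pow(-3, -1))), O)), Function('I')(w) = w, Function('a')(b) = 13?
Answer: Rational(1031, 15) ≈ 68.733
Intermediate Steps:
Function('g')(O) = Add(Rational(-5, 3), O, Mul(-4, Pow(O, -1))) (Function('g')(O) = Mul(Mul(O, Pow(O, -1)), Add(Add(Mul(-4, Pow(O, -1)), Mul(5, Pow(-3, -1))), O)) = Mul(1, Add(Add(Mul(-4, Pow(O, -1)), Mul(5, Rational(-1, 3))), O)) = Mul(1, Add(Add(Mul(-4, Pow(O, -1)), Rational(-5, 3)), O)) = Mul(1, Add(Add(Rational(-5, 3), Mul(-4, Pow(O, -1))), O)) = Mul(1, Add(Rational(-5, 3), O, Mul(-4, Pow(O, -1)))) = Add(Rational(-5, 3), O, Mul(-4, Pow(O, -1))))
Add(Function('a')(-10), Mul(Function('g')(5), 22)) = Add(13, Mul(Add(Rational(-5, 3), 5, Mul(-4, Pow(5, -1))), 22)) = Add(13, Mul(Add(Rational(-5, 3), 5, Mul(-4, Rational(1, 5))), 22)) = Add(13, Mul(Add(Rational(-5, 3), 5, Rational(-4, 5)), 22)) = Add(13, Mul(Rational(38, 15), 22)) = Add(13, Rational(836, 15)) = Rational(1031, 15)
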